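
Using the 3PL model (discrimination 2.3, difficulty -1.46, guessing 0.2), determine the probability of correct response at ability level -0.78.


logit = 2.3*(-0.78 - -1.46) = 1.564
P* = 1/(1 + exp(-1.564)) = 0.8269
P = 0.2 + (1 - 0.2) * 0.8269
P = 0.8615

0.8615


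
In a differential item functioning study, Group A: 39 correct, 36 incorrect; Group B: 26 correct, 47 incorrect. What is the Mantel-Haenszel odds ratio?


Odds_A = 39/36 = 1.0833
Odds_B = 26/47 = 0.5532
OR = Odds_A / Odds_B = 1.0833 / 0.5532
Exactly, OR = (39 * 47) / (36 * 26) = 1833 / 936
OR = 1.9583

1.9583


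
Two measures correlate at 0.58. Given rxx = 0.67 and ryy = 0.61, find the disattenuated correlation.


r_corrected = rxy / sqrt(rxx * ryy)
= 0.58 / sqrt(0.67 * 0.61)
= 0.58 / sqrt(0.4087)
= 0.58 / 0.639296
r_corrected = 0.9072

0.9072


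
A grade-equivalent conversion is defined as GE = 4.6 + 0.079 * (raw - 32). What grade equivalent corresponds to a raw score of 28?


raw - median = 28 - 32 = -4
slope * diff = 0.079 * -4 = -0.316
GE = 4.6 + -0.316
GE = 4.284

4.284


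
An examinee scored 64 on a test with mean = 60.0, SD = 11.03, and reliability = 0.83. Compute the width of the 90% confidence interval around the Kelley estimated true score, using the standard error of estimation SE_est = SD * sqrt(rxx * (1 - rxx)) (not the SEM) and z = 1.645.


True score estimate = 0.83*64 + 0.17*60.0 = 63.32
SE_est = SD * sqrt(rxx * (1 - rxx)) = 11.03 * sqrt(0.83 * 0.17) = 11.03 * sqrt(0.1411) = 4.14323
CI = T_est +/- z * SE_est, so width = 2 * z * SE_est = 2 * 1.645 * 4.14323
Width = 13.6312

13.6312


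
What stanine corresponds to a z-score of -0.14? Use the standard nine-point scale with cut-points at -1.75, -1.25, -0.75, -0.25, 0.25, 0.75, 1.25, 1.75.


Stanine boundaries: [-1.75, -1.25, -0.75, -0.25, 0.25, 0.75, 1.25, 1.75]
z = -0.14
Check each boundary:
  z >= -1.75 -> could be stanine 2
  z >= -1.25 -> could be stanine 3
  z >= -0.75 -> could be stanine 4
  z >= -0.25 -> could be stanine 5
  z < 0.25
  z < 0.75
  z < 1.25
  z < 1.75
Highest qualifying boundary gives stanine = 5

5


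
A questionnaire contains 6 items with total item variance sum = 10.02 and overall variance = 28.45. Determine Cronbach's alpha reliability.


alpha = (k/(k-1)) * (1 - sum(si^2)/s_total^2)
= (6/5) * (1 - 10.02/28.45)
alpha = 0.7774

0.7774


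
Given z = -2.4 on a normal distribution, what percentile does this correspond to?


CDF(z) = 0.5 * (1 + erf(z/sqrt(2)))
erf(-1.6971) = -0.9836
CDF = 0.0082
Percentile rank = 0.0082 * 100 = 0.82

0.82


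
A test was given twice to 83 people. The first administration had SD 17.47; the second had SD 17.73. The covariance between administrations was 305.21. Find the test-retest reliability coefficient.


r = cov(X,Y) / (SD_X * SD_Y)
r = 305.21 / (17.47 * 17.73)
r = 305.21 / 309.7431
r = 0.9854

0.9854


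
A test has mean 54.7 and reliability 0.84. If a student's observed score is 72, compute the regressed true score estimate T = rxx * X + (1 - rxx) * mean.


T_est = rxx * X + (1 - rxx) * mean
T_est = 0.84 * 72 + 0.16 * 54.7
T_est = 60.48 + 8.752
T_est = 69.232

69.232


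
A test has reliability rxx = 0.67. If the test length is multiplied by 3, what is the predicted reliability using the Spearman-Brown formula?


r_new = (n * rxx) / (1 + (n-1) * rxx)
r_new = (3 * 0.67) / (1 + 2 * 0.67)
r_new = 2.01 / 2.34
r_new = 0.859

0.859


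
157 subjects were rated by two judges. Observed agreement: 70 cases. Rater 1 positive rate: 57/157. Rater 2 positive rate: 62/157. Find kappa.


P_o = 70/157 = 0.44586
P_e = (57*62 + 100*95) / 24649 = 0.528784
kappa = (P_o - P_e) / (1 - P_e)
kappa = (0.44586 - 0.528784) / (1 - 0.528784)
kappa = -0.176

-0.176


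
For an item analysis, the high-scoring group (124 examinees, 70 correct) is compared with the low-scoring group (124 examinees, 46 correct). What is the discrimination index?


p_upper = 70/124 = 0.5645
p_lower = 46/124 = 0.371
D = 0.5645 - 0.371 = 0.1935

0.1935


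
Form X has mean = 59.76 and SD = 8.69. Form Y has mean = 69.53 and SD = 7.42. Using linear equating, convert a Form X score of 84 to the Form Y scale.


slope = SD_Y / SD_X = 7.42 / 8.69 ~ 0.8539
intercept = mean_Y - slope * mean_X = 69.53 - (7.42 / 8.69) * 59.76 ~ 18.5036
Y = slope * X + intercept. To avoid rounding drift from the rounded slope/intercept, evaluate the equivalent form Y = mean_Y + SD_Y * (X - mean_X) / SD_X at full precision:
Y = 69.53 + 7.42 * (84 - 59.76) / 8.69
Y = 69.53 + 7.42 * 24.24 / 8.69
Y = 69.53 + 179.8608 / 8.69
Y = 69.53 + 20.6974
Y = 90.2274

90.2274


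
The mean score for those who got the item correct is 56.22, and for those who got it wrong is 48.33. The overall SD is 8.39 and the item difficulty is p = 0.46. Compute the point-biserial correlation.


q = 1 - p = 0.54
rpb = ((M1 - M0) / SD) * sqrt(p * q)
rpb = ((56.22 - 48.33) / 8.39) * sqrt(0.46 * 0.54)
rpb = 0.4687

0.4687


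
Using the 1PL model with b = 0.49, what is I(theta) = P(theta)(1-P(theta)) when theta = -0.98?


P = 1/(1+exp(-(-0.98-0.49))) = 0.1869
I = P*(1-P) = 0.1869 * 0.8131
I = 0.152

0.152


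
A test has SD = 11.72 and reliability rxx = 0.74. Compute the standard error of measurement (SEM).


SEM = SD * sqrt(1 - rxx)
SEM = 11.72 * sqrt(1 - 0.74)
SEM = 11.72 * sqrt(0.26) = 11.72 * 0.509902
SEM = 5.9761

5.9761


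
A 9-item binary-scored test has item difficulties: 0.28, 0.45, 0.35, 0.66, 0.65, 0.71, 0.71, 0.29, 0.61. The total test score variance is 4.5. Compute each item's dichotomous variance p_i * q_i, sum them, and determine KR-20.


For each item, compute p_i * q_i:
  Item 1: 0.28 * 0.72 = 0.2016
  Item 2: 0.45 * 0.55 = 0.2475
  Item 3: 0.35 * 0.65 = 0.2275
  Item 4: 0.66 * 0.34 = 0.2244
  Item 5: 0.65 * 0.35 = 0.2275
  Item 6: 0.71 * 0.29 = 0.2059
  Item 7: 0.71 * 0.29 = 0.2059
  Item 8: 0.29 * 0.71 = 0.2059
  Item 9: 0.61 * 0.39 = 0.2379
Sum(p_i * q_i) = 0.2016 + 0.2475 + 0.2275 + 0.2244 + 0.2275 + 0.2059 + 0.2059 + 0.2059 + 0.2379 = 1.9841
KR-20 = (k/(k-1)) * (1 - Sum(p_i*q_i) / Var_total)
= (9/8) * (1 - 1.9841/4.5)
= 1.125 * 0.5591
KR-20 = 0.629

0.629


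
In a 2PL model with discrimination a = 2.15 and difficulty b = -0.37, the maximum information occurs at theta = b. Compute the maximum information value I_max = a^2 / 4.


For 2PL, max info at theta = b = -0.37
I_max = a^2 / 4 = 2.15^2 / 4
= 4.6225 / 4
I_max = 1.1556

1.1556


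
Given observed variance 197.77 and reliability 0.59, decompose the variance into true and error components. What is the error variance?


var_true = rxx * var_obs = 0.59 * 197.77 = 116.6843
var_error = var_obs - var_true
var_error = 197.77 - 116.6843
var_error = 81.0857

81.0857


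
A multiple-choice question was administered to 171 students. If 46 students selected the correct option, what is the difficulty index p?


Item difficulty p = number correct / total examinees
p = 46 / 171
p = 0.269

0.269


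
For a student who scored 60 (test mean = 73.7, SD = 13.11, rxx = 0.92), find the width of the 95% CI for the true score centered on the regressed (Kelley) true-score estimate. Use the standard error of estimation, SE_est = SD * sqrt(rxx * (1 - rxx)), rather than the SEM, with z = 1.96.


True score estimate = 0.92*60 + 0.08*73.7 = 61.096
SE_est = SD * sqrt(rxx * (1 - rxx)) = 13.11 * sqrt(0.92 * 0.08) = 13.11 * sqrt(0.0736) = 3.556654
CI = T_est +/- z * SE_est, so width = 2 * z * SE_est = 2 * 1.96 * 3.556654
Width = 13.9421

13.9421


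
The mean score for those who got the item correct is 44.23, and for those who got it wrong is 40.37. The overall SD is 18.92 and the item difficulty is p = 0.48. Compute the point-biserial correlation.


q = 1 - p = 0.52
rpb = ((M1 - M0) / SD) * sqrt(p * q)
rpb = ((44.23 - 40.37) / 18.92) * sqrt(0.48 * 0.52)
rpb = 0.1019

0.1019


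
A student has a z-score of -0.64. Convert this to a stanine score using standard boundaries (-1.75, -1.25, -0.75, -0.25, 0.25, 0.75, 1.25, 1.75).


Stanine boundaries: [-1.75, -1.25, -0.75, -0.25, 0.25, 0.75, 1.25, 1.75]
z = -0.64
Check each boundary:
  z >= -1.75 -> could be stanine 2
  z >= -1.25 -> could be stanine 3
  z >= -0.75 -> could be stanine 4
  z < -0.25
  z < 0.25
  z < 0.75
  z < 1.25
  z < 1.75
Highest qualifying boundary gives stanine = 4

4


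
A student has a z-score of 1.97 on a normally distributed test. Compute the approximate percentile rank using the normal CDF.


CDF(z) = 0.5 * (1 + erf(z/sqrt(2)))
erf(1.393) = 0.9512
CDF = 0.9756
Percentile rank = 0.9756 * 100 = 97.56

97.56


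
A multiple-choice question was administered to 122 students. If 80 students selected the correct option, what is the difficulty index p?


Item difficulty p = number correct / total examinees
p = 80 / 122
p = 0.6557

0.6557


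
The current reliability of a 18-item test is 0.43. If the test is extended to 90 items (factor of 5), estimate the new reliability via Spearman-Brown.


r_new = (n * rxx) / (1 + (n-1) * rxx)
r_new = (5 * 0.43) / (1 + 4 * 0.43)
r_new = 2.15 / 2.72
r_new = 0.7904

0.7904


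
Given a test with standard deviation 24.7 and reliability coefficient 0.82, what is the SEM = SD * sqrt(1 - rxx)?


SEM = SD * sqrt(1 - rxx)
SEM = 24.7 * sqrt(1 - 0.82)
SEM = 24.7 * sqrt(0.18) = 24.7 * 0.424264
SEM = 10.4793

10.4793


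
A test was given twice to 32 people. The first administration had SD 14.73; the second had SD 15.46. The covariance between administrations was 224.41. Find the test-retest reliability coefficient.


r = cov(X,Y) / (SD_X * SD_Y)
r = 224.41 / (14.73 * 15.46)
r = 224.41 / 227.7258
r = 0.9854

0.9854


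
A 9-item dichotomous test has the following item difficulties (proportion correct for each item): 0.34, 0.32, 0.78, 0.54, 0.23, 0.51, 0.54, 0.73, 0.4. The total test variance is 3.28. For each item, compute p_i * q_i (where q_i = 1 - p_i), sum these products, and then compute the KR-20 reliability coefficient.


For each item, compute p_i * q_i:
  Item 1: 0.34 * 0.66 = 0.2244
  Item 2: 0.32 * 0.68 = 0.2176
  Item 3: 0.78 * 0.22 = 0.1716
  Item 4: 0.54 * 0.46 = 0.2484
  Item 5: 0.23 * 0.77 = 0.1771
  Item 6: 0.51 * 0.49 = 0.2499
  Item 7: 0.54 * 0.46 = 0.2484
  Item 8: 0.73 * 0.27 = 0.1971
  Item 9: 0.4 * 0.6 = 0.24
Sum(p_i * q_i) = 0.2244 + 0.2176 + 0.1716 + 0.2484 + 0.1771 + 0.2499 + 0.2484 + 0.1971 + 0.24 = 1.9745
KR-20 = (k/(k-1)) * (1 - Sum(p_i*q_i) / Var_total)
= (9/8) * (1 - 1.9745/3.28)
= 1.125 * 0.398
KR-20 = 0.4478

0.4478


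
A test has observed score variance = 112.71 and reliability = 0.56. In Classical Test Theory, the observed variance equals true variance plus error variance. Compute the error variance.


var_true = rxx * var_obs = 0.56 * 112.71 = 63.1176
var_error = var_obs - var_true
var_error = 112.71 - 63.1176
var_error = 49.5924

49.5924


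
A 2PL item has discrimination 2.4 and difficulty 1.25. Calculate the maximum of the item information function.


For 2PL, max info at theta = b = 1.25
I_max = a^2 / 4 = 2.4^2 / 4
= 5.76 / 4
I_max = 1.44

1.44


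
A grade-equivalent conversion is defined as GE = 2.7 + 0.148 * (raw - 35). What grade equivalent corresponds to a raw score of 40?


raw - median = 40 - 35 = 5
slope * diff = 0.148 * 5 = 0.74
GE = 2.7 + 0.74
GE = 3.44

3.44


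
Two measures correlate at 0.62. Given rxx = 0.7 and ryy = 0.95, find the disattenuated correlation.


r_corrected = rxy / sqrt(rxx * ryy)
= 0.62 / sqrt(0.7 * 0.95)
= 0.62 / sqrt(0.665)
= 0.62 / 0.815475
r_corrected = 0.7603

0.7603


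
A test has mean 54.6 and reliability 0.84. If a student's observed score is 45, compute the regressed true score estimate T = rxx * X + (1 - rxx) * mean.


T_est = rxx * X + (1 - rxx) * mean
T_est = 0.84 * 45 + 0.16 * 54.6
T_est = 37.8 + 8.736
T_est = 46.536

46.536


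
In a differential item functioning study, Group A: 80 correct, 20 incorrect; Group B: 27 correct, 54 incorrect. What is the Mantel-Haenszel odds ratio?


Odds_A = 80/20 = 4.0
Odds_B = 27/54 = 0.5
OR = Odds_A / Odds_B = 4.0 / 0.5
Exactly, OR = (80 * 54) / (20 * 27) = 4320 / 540
OR = 8.0

8.0


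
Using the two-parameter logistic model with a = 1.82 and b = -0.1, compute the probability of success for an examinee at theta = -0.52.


a*(theta - b) = 1.82 * (-0.52 - -0.1) = -0.7644
exp(--0.7644) = 2.1477
P = 1 / (1 + 2.1477)
P = 0.3177

0.3177


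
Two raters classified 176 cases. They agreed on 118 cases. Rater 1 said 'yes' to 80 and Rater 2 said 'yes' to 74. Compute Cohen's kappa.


P_o = 118/176 = 0.670455
P_e = (80*74 + 96*102) / 30976 = 0.507231
kappa = (P_o - P_e) / (1 - P_e)
kappa = (0.670455 - 0.507231) / (1 - 0.507231)
kappa = 0.3312

0.3312


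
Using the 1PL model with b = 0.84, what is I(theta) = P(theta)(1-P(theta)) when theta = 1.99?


P = 1/(1+exp(-(1.99-0.84))) = 0.7595
I = P*(1-P) = 0.7595 * 0.2405
I = 0.1827

0.1827


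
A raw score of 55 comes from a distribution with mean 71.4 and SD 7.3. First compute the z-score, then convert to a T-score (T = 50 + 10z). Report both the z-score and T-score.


z = (X - mean) / SD = (55 - 71.4) / 7.3
z = -16.4 / 7.3
z = -2.2466
T-score = T = 50 + 10z
Carry z at full precision (z = -16.4 / 7.3) into the conversion:
T-score = 50 + 10 * (-16.4 / 7.3) = 50 + -164 / 7.3
T-score = 50 + -22.4658
T-score = 27.5342

27.5342


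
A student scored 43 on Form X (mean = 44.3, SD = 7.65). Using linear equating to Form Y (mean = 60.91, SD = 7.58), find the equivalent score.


slope = SD_Y / SD_X = 7.58 / 7.65 ~ 0.9908
intercept = mean_Y - slope * mean_X = 60.91 - (7.58 / 7.65) * 44.3 ~ 17.0154
Y = slope * X + intercept. To avoid rounding drift from the rounded slope/intercept, evaluate the equivalent form Y = mean_Y + SD_Y * (X - mean_X) / SD_X at full precision:
Y = 60.91 + 7.58 * (43 - 44.3) / 7.65
Y = 60.91 - 7.58 * 1.3 / 7.65
Y = 60.91 - 9.854 / 7.65
Y = 60.91 - 1.2881
Y = 59.6219

59.6219


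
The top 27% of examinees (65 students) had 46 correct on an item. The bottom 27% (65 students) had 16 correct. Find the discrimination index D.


p_upper = 46/65 = 0.7077
p_lower = 16/65 = 0.2462
D = 0.7077 - 0.2462 = 0.4615

0.4615


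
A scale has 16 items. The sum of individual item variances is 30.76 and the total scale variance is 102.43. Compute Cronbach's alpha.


alpha = (k/(k-1)) * (1 - sum(si^2)/s_total^2)
= (16/15) * (1 - 30.76/102.43)
alpha = 0.7463

0.7463


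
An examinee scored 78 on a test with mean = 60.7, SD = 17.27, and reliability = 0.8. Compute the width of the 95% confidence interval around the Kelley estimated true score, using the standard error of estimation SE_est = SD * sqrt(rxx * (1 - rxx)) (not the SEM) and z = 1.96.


True score estimate = 0.8*78 + 0.2*60.7 = 74.54
SE_est = SD * sqrt(rxx * (1 - rxx)) = 17.27 * sqrt(0.8 * 0.2) = 17.27 * sqrt(0.16) = 6.908
CI = T_est +/- z * SE_est, so width = 2 * z * SE_est = 2 * 1.96 * 6.908
Width = 27.0794

27.0794


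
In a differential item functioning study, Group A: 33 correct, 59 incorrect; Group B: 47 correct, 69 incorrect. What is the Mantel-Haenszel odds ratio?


Odds_A = 33/59 = 0.5593
Odds_B = 47/69 = 0.6812
OR = Odds_A / Odds_B = 0.5593 / 0.6812
Exactly, OR = (33 * 69) / (59 * 47) = 2277 / 2773
OR = 0.8211

0.8211


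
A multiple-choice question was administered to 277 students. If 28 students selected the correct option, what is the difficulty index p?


Item difficulty p = number correct / total examinees
p = 28 / 277
p = 0.1011

0.1011


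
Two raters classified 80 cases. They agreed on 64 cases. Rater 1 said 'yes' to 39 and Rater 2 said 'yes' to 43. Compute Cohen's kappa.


P_o = 64/80 = 0.8
P_e = (39*43 + 41*37) / 6400 = 0.499063
kappa = (P_o - P_e) / (1 - P_e)
kappa = (0.8 - 0.499063) / (1 - 0.499063)
kappa = 0.6007

0.6007


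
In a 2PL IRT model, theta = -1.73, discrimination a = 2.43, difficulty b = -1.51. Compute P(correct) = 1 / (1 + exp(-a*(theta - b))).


a*(theta - b) = 2.43 * (-1.73 - -1.51) = -0.5346
exp(--0.5346) = 1.7068
P = 1 / (1 + 1.7068)
P = 0.3694

0.3694


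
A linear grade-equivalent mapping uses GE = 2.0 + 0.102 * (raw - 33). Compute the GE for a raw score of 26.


raw - median = 26 - 33 = -7
slope * diff = 0.102 * -7 = -0.714
GE = 2.0 + -0.714
GE = 1.286

1.286


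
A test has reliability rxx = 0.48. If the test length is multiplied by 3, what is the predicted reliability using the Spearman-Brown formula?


r_new = (n * rxx) / (1 + (n-1) * rxx)
r_new = (3 * 0.48) / (1 + 2 * 0.48)
r_new = 1.44 / 1.96
r_new = 0.7347

0.7347


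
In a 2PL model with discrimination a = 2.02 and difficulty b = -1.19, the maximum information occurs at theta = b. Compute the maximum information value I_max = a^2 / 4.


For 2PL, max info at theta = b = -1.19
I_max = a^2 / 4 = 2.02^2 / 4
= 4.0804 / 4
I_max = 1.0201

1.0201


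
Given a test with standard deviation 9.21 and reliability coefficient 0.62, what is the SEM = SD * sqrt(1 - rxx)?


SEM = SD * sqrt(1 - rxx)
SEM = 9.21 * sqrt(1 - 0.62)
SEM = 9.21 * sqrt(0.38) = 9.21 * 0.616441
SEM = 5.6774

5.6774


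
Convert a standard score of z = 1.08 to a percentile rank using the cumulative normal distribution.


CDF(z) = 0.5 * (1 + erf(z/sqrt(2)))
erf(0.7637) = 0.7199
CDF = 0.8599
Percentile rank = 0.8599 * 100 = 85.99

85.99


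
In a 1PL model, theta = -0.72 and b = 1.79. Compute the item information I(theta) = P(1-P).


P = 1/(1+exp(-(-0.72-1.79))) = 0.0752
I = P*(1-P) = 0.0752 * 0.9248
I = 0.0695

0.0695


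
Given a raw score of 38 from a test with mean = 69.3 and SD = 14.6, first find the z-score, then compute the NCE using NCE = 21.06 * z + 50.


z = (X - mean) / SD = (38 - 69.3) / 14.6
z = -31.3 / 14.6
z = -2.1438
NCE = NCE = 21.06z + 50
Carry z at full precision (z = -31.3 / 14.6) into the conversion:
NCE = 21.06 * (-31.3 / 14.6) + 50 = -659.178 / 14.6 + 50
NCE = -45.1492 + 50
NCE = 4.8508

4.8508


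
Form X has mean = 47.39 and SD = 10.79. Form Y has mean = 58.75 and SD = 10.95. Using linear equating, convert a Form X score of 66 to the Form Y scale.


slope = SD_Y / SD_X = 10.95 / 10.79 ~ 1.0148
intercept = mean_Y - slope * mean_X = 58.75 - (10.95 / 10.79) * 47.39 ~ 10.6573
Y = slope * X + intercept. To avoid rounding drift from the rounded slope/intercept, evaluate the equivalent form Y = mean_Y + SD_Y * (X - mean_X) / SD_X at full precision:
Y = 58.75 + 10.95 * (66 - 47.39) / 10.79
Y = 58.75 + 10.95 * 18.61 / 10.79
Y = 58.75 + 203.7795 / 10.79
Y = 58.75 + 18.886
Y = 77.636

77.636


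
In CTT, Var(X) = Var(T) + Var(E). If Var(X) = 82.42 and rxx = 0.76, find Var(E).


var_true = rxx * var_obs = 0.76 * 82.42 = 62.6392
var_error = var_obs - var_true
var_error = 82.42 - 62.6392
var_error = 19.7808

19.7808


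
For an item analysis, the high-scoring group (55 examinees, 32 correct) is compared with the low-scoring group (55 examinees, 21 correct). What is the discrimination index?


p_upper = 32/55 = 0.5818
p_lower = 21/55 = 0.3818
D = 0.5818 - 0.3818 = 0.2

0.2


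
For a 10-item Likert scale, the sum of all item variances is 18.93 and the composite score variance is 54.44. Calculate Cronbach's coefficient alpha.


alpha = (k/(k-1)) * (1 - sum(si^2)/s_total^2)
= (10/9) * (1 - 18.93/54.44)
alpha = 0.7248

0.7248


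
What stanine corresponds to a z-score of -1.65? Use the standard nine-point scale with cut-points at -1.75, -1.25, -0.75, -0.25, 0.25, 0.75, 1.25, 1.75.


Stanine boundaries: [-1.75, -1.25, -0.75, -0.25, 0.25, 0.75, 1.25, 1.75]
z = -1.65
Check each boundary:
  z >= -1.75 -> could be stanine 2
  z < -1.25
  z < -0.75
  z < -0.25
  z < 0.25
  z < 0.75
  z < 1.25
  z < 1.75
Highest qualifying boundary gives stanine = 2

2


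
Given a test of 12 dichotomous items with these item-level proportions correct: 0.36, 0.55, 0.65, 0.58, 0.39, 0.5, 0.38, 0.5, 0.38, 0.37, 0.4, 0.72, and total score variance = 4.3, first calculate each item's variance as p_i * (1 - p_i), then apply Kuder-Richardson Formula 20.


For each item, compute p_i * q_i:
  Item 1: 0.36 * 0.64 = 0.2304
  Item 2: 0.55 * 0.45 = 0.2475
  Item 3: 0.65 * 0.35 = 0.2275
  Item 4: 0.58 * 0.42 = 0.2436
  Item 5: 0.39 * 0.61 = 0.2379
  Item 6: 0.5 * 0.5 = 0.25
  Item 7: 0.38 * 0.62 = 0.2356
  Item 8: 0.5 * 0.5 = 0.25
  Item 9: 0.38 * 0.62 = 0.2356
  Item 10: 0.37 * 0.63 = 0.2331
  Item 11: 0.4 * 0.6 = 0.24
  Item 12: 0.72 * 0.28 = 0.2016
Sum(p_i * q_i) = 0.2304 + 0.2475 + 0.2275 + 0.2436 + 0.2379 + 0.25 + 0.2356 + 0.25 + 0.2356 + 0.2331 + 0.24 + 0.2016 = 2.8328
KR-20 = (k/(k-1)) * (1 - Sum(p_i*q_i) / Var_total)
= (12/11) * (1 - 2.8328/4.3)
= 1.0909 * 0.3412
KR-20 = 0.3722

0.3722


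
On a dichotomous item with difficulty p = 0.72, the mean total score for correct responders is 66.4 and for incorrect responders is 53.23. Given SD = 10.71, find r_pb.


q = 1 - p = 0.28
rpb = ((M1 - M0) / SD) * sqrt(p * q)
rpb = ((66.4 - 53.23) / 10.71) * sqrt(0.72 * 0.28)
rpb = 0.5521

0.5521


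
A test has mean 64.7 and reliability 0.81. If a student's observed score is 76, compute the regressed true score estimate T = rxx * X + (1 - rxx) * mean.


T_est = rxx * X + (1 - rxx) * mean
T_est = 0.81 * 76 + 0.19 * 64.7
T_est = 61.56 + 12.293
T_est = 73.853

73.853


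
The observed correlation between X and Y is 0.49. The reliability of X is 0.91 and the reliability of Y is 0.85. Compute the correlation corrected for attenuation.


r_corrected = rxy / sqrt(rxx * ryy)
= 0.49 / sqrt(0.91 * 0.85)
= 0.49 / sqrt(0.7735)
= 0.49 / 0.879488
r_corrected = 0.5571

0.5571


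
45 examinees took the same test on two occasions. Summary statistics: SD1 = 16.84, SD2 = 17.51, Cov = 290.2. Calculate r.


r = cov(X,Y) / (SD_X * SD_Y)
r = 290.2 / (16.84 * 17.51)
r = 290.2 / 294.8684
r = 0.9842

0.9842


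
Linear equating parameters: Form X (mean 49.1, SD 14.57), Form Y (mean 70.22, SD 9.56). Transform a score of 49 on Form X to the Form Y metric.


slope = SD_Y / SD_X = 9.56 / 14.57 ~ 0.6561
intercept = mean_Y - slope * mean_X = 70.22 - (9.56 / 14.57) * 49.1 ~ 38.0034
Y = slope * X + intercept. To avoid rounding drift from the rounded slope/intercept, evaluate the equivalent form Y = mean_Y + SD_Y * (X - mean_X) / SD_X at full precision:
Y = 70.22 + 9.56 * (49 - 49.1) / 14.57
Y = 70.22 - 9.56 * 0.1 / 14.57
Y = 70.22 - 0.956 / 14.57
Y = 70.22 - 0.0656
Y = 70.1544

70.1544


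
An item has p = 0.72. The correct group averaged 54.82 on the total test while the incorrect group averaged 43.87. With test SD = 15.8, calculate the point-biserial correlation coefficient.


q = 1 - p = 0.28
rpb = ((M1 - M0) / SD) * sqrt(p * q)
rpb = ((54.82 - 43.87) / 15.8) * sqrt(0.72 * 0.28)
rpb = 0.3112

0.3112


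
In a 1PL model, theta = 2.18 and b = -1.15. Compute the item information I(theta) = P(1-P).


P = 1/(1+exp(-(2.18--1.15))) = 0.9654
I = P*(1-P) = 0.9654 * 0.0346
I = 0.0334

0.0334


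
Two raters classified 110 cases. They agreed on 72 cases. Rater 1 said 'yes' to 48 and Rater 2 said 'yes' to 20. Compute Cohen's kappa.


P_o = 72/110 = 0.654545
P_e = (48*20 + 62*90) / 12100 = 0.540496
kappa = (P_o - P_e) / (1 - P_e)
kappa = (0.654545 - 0.540496) / (1 - 0.540496)
kappa = 0.2482

0.2482


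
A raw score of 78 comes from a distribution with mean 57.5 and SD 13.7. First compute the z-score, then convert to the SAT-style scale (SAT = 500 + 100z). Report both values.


z = (X - mean) / SD = (78 - 57.5) / 13.7
z = 20.5 / 13.7
z = 1.4964
SAT-scale = SAT = 500 + 100z
Carry z at full precision (z = 20.5 / 13.7) into the conversion:
SAT-scale = 500 + 100 * (20.5 / 13.7) = 500 + 2050 / 13.7
SAT-scale = 500 + 149.635
SAT-scale = 649.635

649.635


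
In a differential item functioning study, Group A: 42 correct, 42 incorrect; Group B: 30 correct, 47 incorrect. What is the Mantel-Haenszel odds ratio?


Odds_A = 42/42 = 1.0
Odds_B = 30/47 = 0.6383
OR = Odds_A / Odds_B = 1.0 / 0.6383
Exactly, OR = (42 * 47) / (42 * 30) = 1974 / 1260
OR = 1.5667

1.5667


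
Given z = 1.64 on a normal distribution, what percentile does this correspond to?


CDF(z) = 0.5 * (1 + erf(z/sqrt(2)))
erf(1.1597) = 0.899
CDF = 0.9495
Percentile rank = 0.9495 * 100 = 94.95

94.95


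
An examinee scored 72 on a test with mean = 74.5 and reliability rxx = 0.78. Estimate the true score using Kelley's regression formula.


T_est = rxx * X + (1 - rxx) * mean
T_est = 0.78 * 72 + 0.22 * 74.5
T_est = 56.16 + 16.39
T_est = 72.55

72.55


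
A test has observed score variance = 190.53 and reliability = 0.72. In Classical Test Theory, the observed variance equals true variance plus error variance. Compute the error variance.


var_true = rxx * var_obs = 0.72 * 190.53 = 137.1816
var_error = var_obs - var_true
var_error = 190.53 - 137.1816
var_error = 53.3484

53.3484


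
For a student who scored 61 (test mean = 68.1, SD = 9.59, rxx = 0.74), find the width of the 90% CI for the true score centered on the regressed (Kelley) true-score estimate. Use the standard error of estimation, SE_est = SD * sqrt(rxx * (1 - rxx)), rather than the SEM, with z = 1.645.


True score estimate = 0.74*61 + 0.26*68.1 = 62.846
SE_est = SD * sqrt(rxx * (1 - rxx)) = 9.59 * sqrt(0.74 * 0.26) = 9.59 * sqrt(0.1924) = 4.206502
CI = T_est +/- z * SE_est, so width = 2 * z * SE_est = 2 * 1.645 * 4.206502
Width = 13.8394

13.8394


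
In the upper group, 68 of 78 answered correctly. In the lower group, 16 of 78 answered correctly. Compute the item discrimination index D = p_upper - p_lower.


p_upper = 68/78 = 0.8718
p_lower = 16/78 = 0.2051
D = 0.8718 - 0.2051 = 0.6667

0.6667


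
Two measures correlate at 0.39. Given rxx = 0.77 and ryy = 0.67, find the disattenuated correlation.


r_corrected = rxy / sqrt(rxx * ryy)
= 0.39 / sqrt(0.77 * 0.67)
= 0.39 / sqrt(0.5159)
= 0.39 / 0.718262
r_corrected = 0.543

0.543


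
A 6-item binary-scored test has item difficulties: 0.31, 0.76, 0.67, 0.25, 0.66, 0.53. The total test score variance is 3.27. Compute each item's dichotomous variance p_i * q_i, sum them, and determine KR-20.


For each item, compute p_i * q_i:
  Item 1: 0.31 * 0.69 = 0.2139
  Item 2: 0.76 * 0.24 = 0.1824
  Item 3: 0.67 * 0.33 = 0.2211
  Item 4: 0.25 * 0.75 = 0.1875
  Item 5: 0.66 * 0.34 = 0.2244
  Item 6: 0.53 * 0.47 = 0.2491
Sum(p_i * q_i) = 0.2139 + 0.1824 + 0.2211 + 0.1875 + 0.2244 + 0.2491 = 1.2784
KR-20 = (k/(k-1)) * (1 - Sum(p_i*q_i) / Var_total)
= (6/5) * (1 - 1.2784/3.27)
= 1.2 * 0.6091
KR-20 = 0.7309

0.7309


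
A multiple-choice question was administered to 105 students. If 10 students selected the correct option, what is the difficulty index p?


Item difficulty p = number correct / total examinees
p = 10 / 105
p = 0.0952

0.0952


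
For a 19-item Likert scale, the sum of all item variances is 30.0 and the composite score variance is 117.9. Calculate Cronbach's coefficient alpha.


alpha = (k/(k-1)) * (1 - sum(si^2)/s_total^2)
= (19/18) * (1 - 30.0/117.9)
alpha = 0.787

0.787


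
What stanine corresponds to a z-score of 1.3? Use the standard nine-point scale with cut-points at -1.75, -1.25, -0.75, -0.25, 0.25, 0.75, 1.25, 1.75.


Stanine boundaries: [-1.75, -1.25, -0.75, -0.25, 0.25, 0.75, 1.25, 1.75]
z = 1.3
Check each boundary:
  z >= -1.75 -> could be stanine 2
  z >= -1.25 -> could be stanine 3
  z >= -0.75 -> could be stanine 4
  z >= -0.25 -> could be stanine 5
  z >= 0.25 -> could be stanine 6
  z >= 0.75 -> could be stanine 7
  z >= 1.25 -> could be stanine 8
  z < 1.75
Highest qualifying boundary gives stanine = 8

8


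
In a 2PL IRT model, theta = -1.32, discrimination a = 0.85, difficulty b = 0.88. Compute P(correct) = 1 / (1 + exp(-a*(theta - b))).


a*(theta - b) = 0.85 * (-1.32 - 0.88) = -1.87
exp(--1.87) = 6.4883
P = 1 / (1 + 6.4883)
P = 0.1335

0.1335


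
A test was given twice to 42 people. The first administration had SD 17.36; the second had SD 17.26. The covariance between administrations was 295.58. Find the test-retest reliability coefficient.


r = cov(X,Y) / (SD_X * SD_Y)
r = 295.58 / (17.36 * 17.26)
r = 295.58 / 299.6336
r = 0.9865

0.9865


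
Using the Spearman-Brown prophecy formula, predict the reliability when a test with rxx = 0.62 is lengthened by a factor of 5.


r_new = (n * rxx) / (1 + (n-1) * rxx)
r_new = (5 * 0.62) / (1 + 4 * 0.62)
r_new = 3.1 / 3.48
r_new = 0.8908

0.8908


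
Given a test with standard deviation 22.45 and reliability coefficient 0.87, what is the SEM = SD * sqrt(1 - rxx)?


SEM = SD * sqrt(1 - rxx)
SEM = 22.45 * sqrt(1 - 0.87)
SEM = 22.45 * sqrt(0.13) = 22.45 * 0.360555
SEM = 8.0945

8.0945


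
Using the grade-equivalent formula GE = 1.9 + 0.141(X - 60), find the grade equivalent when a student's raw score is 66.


raw - median = 66 - 60 = 6
slope * diff = 0.141 * 6 = 0.846
GE = 1.9 + 0.846
GE = 2.746

2.746


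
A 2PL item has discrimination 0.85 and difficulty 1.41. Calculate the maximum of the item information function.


For 2PL, max info at theta = b = 1.41
I_max = a^2 / 4 = 0.85^2 / 4
= 0.7225 / 4
I_max = 0.1806

0.1806


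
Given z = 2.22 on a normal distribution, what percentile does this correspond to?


CDF(z) = 0.5 * (1 + erf(z/sqrt(2)))
erf(1.5698) = 0.9736
CDF = 0.9868
Percentile rank = 0.9868 * 100 = 98.68

98.68


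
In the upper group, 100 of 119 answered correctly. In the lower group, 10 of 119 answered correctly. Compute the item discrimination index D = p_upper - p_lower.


p_upper = 100/119 = 0.8403
p_lower = 10/119 = 0.084
D = 0.8403 - 0.084 = 0.7563

0.7563


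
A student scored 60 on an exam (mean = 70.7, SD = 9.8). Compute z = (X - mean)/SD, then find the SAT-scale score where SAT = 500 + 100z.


z = (X - mean) / SD = (60 - 70.7) / 9.8
z = -10.7 / 9.8
z = -1.0918
SAT-scale = SAT = 500 + 100z
Carry z at full precision (z = -10.7 / 9.8) into the conversion:
SAT-scale = 500 + 100 * (-10.7 / 9.8) = 500 + -1070 / 9.8
SAT-scale = 500 + -109.1837
SAT-scale = 390.8163

390.8163


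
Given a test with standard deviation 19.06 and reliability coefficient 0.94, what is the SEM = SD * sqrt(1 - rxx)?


SEM = SD * sqrt(1 - rxx)
SEM = 19.06 * sqrt(1 - 0.94)
SEM = 19.06 * sqrt(0.06) = 19.06 * 0.244949
SEM = 4.6687

4.6687


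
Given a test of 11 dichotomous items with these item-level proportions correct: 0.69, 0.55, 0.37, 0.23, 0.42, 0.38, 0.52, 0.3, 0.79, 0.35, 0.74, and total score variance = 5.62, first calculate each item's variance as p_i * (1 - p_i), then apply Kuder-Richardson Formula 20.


For each item, compute p_i * q_i:
  Item 1: 0.69 * 0.31 = 0.2139
  Item 2: 0.55 * 0.45 = 0.2475
  Item 3: 0.37 * 0.63 = 0.2331
  Item 4: 0.23 * 0.77 = 0.1771
  Item 5: 0.42 * 0.58 = 0.2436
  Item 6: 0.38 * 0.62 = 0.2356
  Item 7: 0.52 * 0.48 = 0.2496
  Item 8: 0.3 * 0.7 = 0.21
  Item 9: 0.79 * 0.21 = 0.1659
  Item 10: 0.35 * 0.65 = 0.2275
  Item 11: 0.74 * 0.26 = 0.1924
Sum(p_i * q_i) = 0.2139 + 0.2475 + 0.2331 + 0.1771 + 0.2436 + 0.2356 + 0.2496 + 0.21 + 0.1659 + 0.2275 + 0.1924 = 2.3962
KR-20 = (k/(k-1)) * (1 - Sum(p_i*q_i) / Var_total)
= (11/10) * (1 - 2.3962/5.62)
= 1.1 * 0.5736
KR-20 = 0.631

0.631


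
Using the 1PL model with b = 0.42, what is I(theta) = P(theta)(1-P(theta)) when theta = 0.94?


P = 1/(1+exp(-(0.94-0.42))) = 0.6271
I = P*(1-P) = 0.6271 * 0.3729
I = 0.2338

0.2338


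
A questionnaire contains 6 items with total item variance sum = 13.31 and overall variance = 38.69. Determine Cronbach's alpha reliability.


alpha = (k/(k-1)) * (1 - sum(si^2)/s_total^2)
= (6/5) * (1 - 13.31/38.69)
alpha = 0.7872

0.7872


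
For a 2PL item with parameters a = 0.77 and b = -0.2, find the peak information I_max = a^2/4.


For 2PL, max info at theta = b = -0.2
I_max = a^2 / 4 = 0.77^2 / 4
= 0.5929 / 4
I_max = 0.1482

0.1482


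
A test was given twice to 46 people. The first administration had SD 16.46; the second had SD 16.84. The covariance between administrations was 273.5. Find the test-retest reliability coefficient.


r = cov(X,Y) / (SD_X * SD_Y)
r = 273.5 / (16.46 * 16.84)
r = 273.5 / 277.1864
r = 0.9867

0.9867


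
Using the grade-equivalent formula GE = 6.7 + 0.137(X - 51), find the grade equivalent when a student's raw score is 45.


raw - median = 45 - 51 = -6
slope * diff = 0.137 * -6 = -0.822
GE = 6.7 + -0.822
GE = 5.878

5.878


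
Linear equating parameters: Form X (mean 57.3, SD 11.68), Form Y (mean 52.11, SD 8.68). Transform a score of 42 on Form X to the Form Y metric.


slope = SD_Y / SD_X = 8.68 / 11.68 ~ 0.7432
intercept = mean_Y - slope * mean_X = 52.11 - (8.68 / 11.68) * 57.3 ~ 9.5275
Y = slope * X + intercept. To avoid rounding drift from the rounded slope/intercept, evaluate the equivalent form Y = mean_Y + SD_Y * (X - mean_X) / SD_X at full precision:
Y = 52.11 + 8.68 * (42 - 57.3) / 11.68
Y = 52.11 - 8.68 * 15.3 / 11.68
Y = 52.11 - 132.804 / 11.68
Y = 52.11 - 11.3702
Y = 40.7398

40.7398


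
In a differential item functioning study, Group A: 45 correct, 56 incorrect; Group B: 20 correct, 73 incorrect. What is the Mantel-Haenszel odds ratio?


Odds_A = 45/56 = 0.8036
Odds_B = 20/73 = 0.274
OR = Odds_A / Odds_B = 0.8036 / 0.274
Exactly, OR = (45 * 73) / (56 * 20) = 3285 / 1120
OR = 2.933

2.933


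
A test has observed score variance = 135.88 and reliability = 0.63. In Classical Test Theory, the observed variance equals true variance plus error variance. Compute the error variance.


var_true = rxx * var_obs = 0.63 * 135.88 = 85.6044
var_error = var_obs - var_true
var_error = 135.88 - 85.6044
var_error = 50.2756

50.2756


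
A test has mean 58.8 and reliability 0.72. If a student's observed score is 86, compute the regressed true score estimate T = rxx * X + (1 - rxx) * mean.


T_est = rxx * X + (1 - rxx) * mean
T_est = 0.72 * 86 + 0.28 * 58.8
T_est = 61.92 + 16.464
T_est = 78.384

78.384


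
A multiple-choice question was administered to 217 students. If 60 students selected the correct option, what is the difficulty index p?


Item difficulty p = number correct / total examinees
p = 60 / 217
p = 0.2765

0.2765


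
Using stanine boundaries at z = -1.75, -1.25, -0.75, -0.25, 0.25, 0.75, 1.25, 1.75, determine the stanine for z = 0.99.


Stanine boundaries: [-1.75, -1.25, -0.75, -0.25, 0.25, 0.75, 1.25, 1.75]
z = 0.99
Check each boundary:
  z >= -1.75 -> could be stanine 2
  z >= -1.25 -> could be stanine 3
  z >= -0.75 -> could be stanine 4
  z >= -0.25 -> could be stanine 5
  z >= 0.25 -> could be stanine 6
  z >= 0.75 -> could be stanine 7
  z < 1.25
  z < 1.75
Highest qualifying boundary gives stanine = 7

7


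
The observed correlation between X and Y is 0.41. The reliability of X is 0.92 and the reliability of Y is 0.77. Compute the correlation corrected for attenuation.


r_corrected = rxy / sqrt(rxx * ryy)
= 0.41 / sqrt(0.92 * 0.77)
= 0.41 / sqrt(0.7084)
= 0.41 / 0.841665
r_corrected = 0.4871

0.4871


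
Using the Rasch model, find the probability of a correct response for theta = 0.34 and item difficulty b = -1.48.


theta - b = 0.34 - -1.48 = 1.82
exp(-(theta - b)) = exp(-1.82) = 0.162
P = 1 / (1 + 0.162)
P = 0.8606

0.8606


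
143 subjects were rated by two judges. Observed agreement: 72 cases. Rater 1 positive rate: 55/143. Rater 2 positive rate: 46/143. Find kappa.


P_o = 72/143 = 0.503497
P_e = (55*46 + 88*97) / 20449 = 0.541151
kappa = (P_o - P_e) / (1 - P_e)
kappa = (0.503497 - 0.541151) / (1 - 0.541151)
kappa = -0.0821

-0.0821


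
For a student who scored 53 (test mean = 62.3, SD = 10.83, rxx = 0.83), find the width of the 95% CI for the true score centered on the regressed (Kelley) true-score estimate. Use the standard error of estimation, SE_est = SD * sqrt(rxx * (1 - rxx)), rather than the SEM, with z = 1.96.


True score estimate = 0.83*53 + 0.17*62.3 = 54.581
SE_est = SD * sqrt(rxx * (1 - rxx)) = 10.83 * sqrt(0.83 * 0.17) = 10.83 * sqrt(0.1411) = 4.068103
CI = T_est +/- z * SE_est, so width = 2 * z * SE_est = 2 * 1.96 * 4.068103
Width = 15.947

15.947


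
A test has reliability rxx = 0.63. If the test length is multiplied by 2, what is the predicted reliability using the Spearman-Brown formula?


r_new = (n * rxx) / (1 + (n-1) * rxx)
r_new = (2 * 0.63) / (1 + 1 * 0.63)
r_new = 1.26 / 1.63
r_new = 0.773

0.773


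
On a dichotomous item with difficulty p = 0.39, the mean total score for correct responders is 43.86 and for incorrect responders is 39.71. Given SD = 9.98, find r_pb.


q = 1 - p = 0.61
rpb = ((M1 - M0) / SD) * sqrt(p * q)
rpb = ((43.86 - 39.71) / 9.98) * sqrt(0.39 * 0.61)
rpb = 0.2028

0.2028


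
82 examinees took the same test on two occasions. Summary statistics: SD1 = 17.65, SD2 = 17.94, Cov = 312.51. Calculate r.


r = cov(X,Y) / (SD_X * SD_Y)
r = 312.51 / (17.65 * 17.94)
r = 312.51 / 316.641
r = 0.987

0.987


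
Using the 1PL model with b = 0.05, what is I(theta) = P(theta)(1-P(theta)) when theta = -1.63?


P = 1/(1+exp(-(-1.63-0.05))) = 0.1571
I = P*(1-P) = 0.1571 * 0.8429
I = 0.1324

0.1324


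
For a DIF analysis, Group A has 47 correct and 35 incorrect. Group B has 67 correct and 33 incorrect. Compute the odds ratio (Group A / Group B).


Odds_A = 47/35 = 1.3429
Odds_B = 67/33 = 2.0303
OR = Odds_A / Odds_B = 1.3429 / 2.0303
Exactly, OR = (47 * 33) / (35 * 67) = 1551 / 2345
OR = 0.6614

0.6614


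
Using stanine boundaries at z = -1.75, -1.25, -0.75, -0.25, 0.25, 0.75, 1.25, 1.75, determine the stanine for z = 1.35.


Stanine boundaries: [-1.75, -1.25, -0.75, -0.25, 0.25, 0.75, 1.25, 1.75]
z = 1.35
Check each boundary:
  z >= -1.75 -> could be stanine 2
  z >= -1.25 -> could be stanine 3
  z >= -0.75 -> could be stanine 4
  z >= -0.25 -> could be stanine 5
  z >= 0.25 -> could be stanine 6
  z >= 0.75 -> could be stanine 7
  z >= 1.25 -> could be stanine 8
  z < 1.75
Highest qualifying boundary gives stanine = 8

8


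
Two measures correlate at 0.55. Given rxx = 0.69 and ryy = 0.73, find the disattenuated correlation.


r_corrected = rxy / sqrt(rxx * ryy)
= 0.55 / sqrt(0.69 * 0.73)
= 0.55 / sqrt(0.5037)
= 0.55 / 0.709718
r_corrected = 0.775

0.775


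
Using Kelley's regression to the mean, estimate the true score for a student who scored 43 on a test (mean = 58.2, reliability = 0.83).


T_est = rxx * X + (1 - rxx) * mean
T_est = 0.83 * 43 + 0.17 * 58.2
T_est = 35.69 + 9.894
T_est = 45.584

45.584


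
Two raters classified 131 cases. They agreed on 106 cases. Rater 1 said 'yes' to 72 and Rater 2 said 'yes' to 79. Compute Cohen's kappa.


P_o = 106/131 = 0.80916
P_e = (72*79 + 59*52) / 17161 = 0.510227
kappa = (P_o - P_e) / (1 - P_e)
kappa = (0.80916 - 0.510227) / (1 - 0.510227)
kappa = 0.6104

0.6104


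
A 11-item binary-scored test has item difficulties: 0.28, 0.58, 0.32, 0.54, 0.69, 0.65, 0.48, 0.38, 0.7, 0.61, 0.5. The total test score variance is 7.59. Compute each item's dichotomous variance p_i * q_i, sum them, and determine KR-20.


For each item, compute p_i * q_i:
  Item 1: 0.28 * 0.72 = 0.2016
  Item 2: 0.58 * 0.42 = 0.2436
  Item 3: 0.32 * 0.68 = 0.2176
  Item 4: 0.54 * 0.46 = 0.2484
  Item 5: 0.69 * 0.31 = 0.2139
  Item 6: 0.65 * 0.35 = 0.2275
  Item 7: 0.48 * 0.52 = 0.2496
  Item 8: 0.38 * 0.62 = 0.2356
  Item 9: 0.7 * 0.3 = 0.21
  Item 10: 0.61 * 0.39 = 0.2379
  Item 11: 0.5 * 0.5 = 0.25
Sum(p_i * q_i) = 0.2016 + 0.2436 + 0.2176 + 0.2484 + 0.2139 + 0.2275 + 0.2496 + 0.2356 + 0.21 + 0.2379 + 0.25 = 2.5357
KR-20 = (k/(k-1)) * (1 - Sum(p_i*q_i) / Var_total)
= (11/10) * (1 - 2.5357/7.59)
= 1.1 * 0.6659
KR-20 = 0.7325

0.7325


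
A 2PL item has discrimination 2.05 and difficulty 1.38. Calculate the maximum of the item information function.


For 2PL, max info at theta = b = 1.38
I_max = a^2 / 4 = 2.05^2 / 4
= 4.2025 / 4
I_max = 1.0506

1.0506


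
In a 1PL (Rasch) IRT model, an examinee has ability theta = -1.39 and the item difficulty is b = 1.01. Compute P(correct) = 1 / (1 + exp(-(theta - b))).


theta - b = -1.39 - 1.01 = -2.4
exp(-(theta - b)) = exp(2.4) = 11.0232
P = 1 / (1 + 11.0232)
P = 0.0832

0.0832


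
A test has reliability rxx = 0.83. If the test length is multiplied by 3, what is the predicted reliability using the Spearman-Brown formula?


r_new = (n * rxx) / (1 + (n-1) * rxx)
r_new = (3 * 0.83) / (1 + 2 * 0.83)
r_new = 2.49 / 2.66
r_new = 0.9361

0.9361
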